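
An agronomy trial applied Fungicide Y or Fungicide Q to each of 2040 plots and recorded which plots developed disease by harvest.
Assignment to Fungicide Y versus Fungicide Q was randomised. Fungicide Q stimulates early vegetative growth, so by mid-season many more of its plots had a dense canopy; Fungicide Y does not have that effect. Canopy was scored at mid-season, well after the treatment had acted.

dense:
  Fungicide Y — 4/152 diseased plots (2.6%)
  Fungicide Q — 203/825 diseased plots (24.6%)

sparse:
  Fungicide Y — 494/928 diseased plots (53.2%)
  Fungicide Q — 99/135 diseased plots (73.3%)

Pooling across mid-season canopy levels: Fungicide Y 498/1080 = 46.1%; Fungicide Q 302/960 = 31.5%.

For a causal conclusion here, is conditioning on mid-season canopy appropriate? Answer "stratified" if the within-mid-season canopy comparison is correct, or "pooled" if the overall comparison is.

Mid-season canopy here is a post-treatment variable shaped by the fungicide; conditioning on it would introduce bias rather than remove it. The overall comparison is the causal one.
Pooled: Fungicide Y 46.1% vs Fungicide Q 31.5%; Fungicide Q is lower overall.

pooled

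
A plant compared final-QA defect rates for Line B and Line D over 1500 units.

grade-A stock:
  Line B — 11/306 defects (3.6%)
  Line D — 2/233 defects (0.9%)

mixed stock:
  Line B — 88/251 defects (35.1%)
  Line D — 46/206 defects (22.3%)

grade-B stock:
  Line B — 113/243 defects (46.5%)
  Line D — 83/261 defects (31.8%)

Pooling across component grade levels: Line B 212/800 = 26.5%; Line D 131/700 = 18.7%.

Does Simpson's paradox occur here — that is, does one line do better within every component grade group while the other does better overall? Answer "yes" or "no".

no

Within each component grade level (grade-A stock 3.6% vs 0.9%; mixed stock 35.1% vs 22.3%; grade-B stock 46.5% vs 31.8%), Line D has the lower rate every time. Pooled: 26.5% vs 18.7% — Line D has the lower rate overall. They agree.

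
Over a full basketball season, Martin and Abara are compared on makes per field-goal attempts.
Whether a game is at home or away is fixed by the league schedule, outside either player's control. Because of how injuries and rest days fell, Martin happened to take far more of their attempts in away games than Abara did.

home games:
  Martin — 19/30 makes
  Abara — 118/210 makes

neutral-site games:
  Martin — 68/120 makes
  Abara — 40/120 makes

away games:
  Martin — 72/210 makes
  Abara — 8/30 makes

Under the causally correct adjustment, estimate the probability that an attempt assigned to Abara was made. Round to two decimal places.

0.39

The game venue-specific comparison favours Martin throughout, but the pooled figures favour Abara. The question is whether to condition on game venue.
Nothing the player does changes game venue; the imbalance is an allocation artefact. With game venue also predicting the outcome, the pooled figure is confounded, and the within-stratum comparison is the causal one.
Standardising Abara to the population game venue mix: 0.333·118/210 + 0.333·40/120 + 0.333·8/30 = 0.387.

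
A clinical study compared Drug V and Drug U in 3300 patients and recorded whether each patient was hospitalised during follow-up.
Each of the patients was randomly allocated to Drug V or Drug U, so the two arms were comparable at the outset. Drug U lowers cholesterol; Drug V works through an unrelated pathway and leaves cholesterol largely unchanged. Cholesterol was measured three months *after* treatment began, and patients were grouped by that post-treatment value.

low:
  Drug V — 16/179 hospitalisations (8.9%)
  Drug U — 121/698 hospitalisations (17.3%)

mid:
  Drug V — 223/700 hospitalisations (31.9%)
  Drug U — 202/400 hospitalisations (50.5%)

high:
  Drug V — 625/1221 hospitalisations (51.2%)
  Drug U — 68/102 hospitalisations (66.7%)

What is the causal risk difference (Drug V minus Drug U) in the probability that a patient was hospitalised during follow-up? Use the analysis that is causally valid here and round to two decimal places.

+0.09

The stratified and pooled comparisons disagree (Drug V wins within each cholesterol; Drug U wins overall), so the answer turns on the causal role of cholesterol.
Stratifying would compare drugs among patients the drugs themselves sorted into cholesterol groups — a form of selection on an intermediate. The unconditioned pooled rates give the total causal effect.
The causal difference is the pooled difference: 0.411 − 0.326 = +0.086.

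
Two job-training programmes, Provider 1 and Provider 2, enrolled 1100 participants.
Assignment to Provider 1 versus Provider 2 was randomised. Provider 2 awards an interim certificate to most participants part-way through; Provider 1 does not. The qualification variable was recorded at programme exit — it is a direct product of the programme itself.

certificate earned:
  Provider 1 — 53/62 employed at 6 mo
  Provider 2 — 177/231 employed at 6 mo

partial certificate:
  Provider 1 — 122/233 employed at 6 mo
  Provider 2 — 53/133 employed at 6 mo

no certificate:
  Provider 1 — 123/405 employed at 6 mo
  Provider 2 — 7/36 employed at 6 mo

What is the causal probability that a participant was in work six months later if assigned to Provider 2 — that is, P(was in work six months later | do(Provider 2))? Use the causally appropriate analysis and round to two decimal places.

Within every qualification attained during the programme level Provider 1 has the higher rate, yet pooled Provider 2 does — Simpson's reversal.
Stratifying would compare programmes among participants the programmes themselves sorted into qualification attained during the programme groups — a form of selection on an intermediate. The unconditioned pooled rates give the total causal effect.
So P(outcome | do(Provider 2)) is just the pooled rate for Provider 2: 237/400 = 0.593.

0.59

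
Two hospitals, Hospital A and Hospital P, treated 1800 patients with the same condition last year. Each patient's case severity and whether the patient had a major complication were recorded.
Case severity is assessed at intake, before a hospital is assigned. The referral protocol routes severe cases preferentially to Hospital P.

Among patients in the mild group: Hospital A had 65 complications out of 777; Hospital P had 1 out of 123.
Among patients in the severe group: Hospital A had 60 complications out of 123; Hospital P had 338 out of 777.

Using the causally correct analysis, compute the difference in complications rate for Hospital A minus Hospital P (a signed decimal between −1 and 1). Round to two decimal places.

+0.06

The imbalance in case severity arose from how patients were allocated, not from anything the hospital did; and case severity independently affects the outcome. The pooled gap is confounded — condition on case severity.
Adjusting over the population distribution of case severity: 0.500·(0.084−0.008) + 0.500·(0.488−0.435) = +0.064.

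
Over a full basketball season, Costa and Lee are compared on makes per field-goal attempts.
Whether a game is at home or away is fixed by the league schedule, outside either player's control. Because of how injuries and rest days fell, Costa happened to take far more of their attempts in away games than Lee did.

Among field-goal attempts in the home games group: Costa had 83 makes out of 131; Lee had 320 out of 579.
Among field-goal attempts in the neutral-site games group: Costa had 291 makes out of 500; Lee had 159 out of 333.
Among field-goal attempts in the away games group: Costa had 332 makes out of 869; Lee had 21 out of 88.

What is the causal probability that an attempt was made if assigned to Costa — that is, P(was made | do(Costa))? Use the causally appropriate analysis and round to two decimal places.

0.52

Game venue satisfies the back-door criterion: it is not a descendant of the player, and it blocks the spurious path from player to outcome. Adjusting for it (i.e., using the within-game venue rates) gives the causal effect.
Standardising Costa to the population game venue mix: 0.284·83/131 + 0.333·291/500 + 0.383·332/869 = 0.520.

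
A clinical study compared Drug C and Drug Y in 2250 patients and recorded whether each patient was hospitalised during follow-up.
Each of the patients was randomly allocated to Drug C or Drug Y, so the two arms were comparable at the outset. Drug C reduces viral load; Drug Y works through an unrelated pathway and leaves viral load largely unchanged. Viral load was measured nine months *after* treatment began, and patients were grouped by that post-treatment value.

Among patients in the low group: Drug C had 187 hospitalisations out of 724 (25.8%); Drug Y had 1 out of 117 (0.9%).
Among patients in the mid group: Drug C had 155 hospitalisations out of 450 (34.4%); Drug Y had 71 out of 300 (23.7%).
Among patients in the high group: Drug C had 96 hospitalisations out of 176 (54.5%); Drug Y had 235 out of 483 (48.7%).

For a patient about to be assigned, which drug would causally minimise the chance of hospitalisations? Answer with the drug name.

The distribution of viral load is itself part of what the drug does — it is an intermediate outcome. Holding it fixed would remove that part of the effect; the total effect is the pooled difference.
Pooled: Drug C 32.4% vs Drug Y 34.1%; Drug C is lower overall.

Drug C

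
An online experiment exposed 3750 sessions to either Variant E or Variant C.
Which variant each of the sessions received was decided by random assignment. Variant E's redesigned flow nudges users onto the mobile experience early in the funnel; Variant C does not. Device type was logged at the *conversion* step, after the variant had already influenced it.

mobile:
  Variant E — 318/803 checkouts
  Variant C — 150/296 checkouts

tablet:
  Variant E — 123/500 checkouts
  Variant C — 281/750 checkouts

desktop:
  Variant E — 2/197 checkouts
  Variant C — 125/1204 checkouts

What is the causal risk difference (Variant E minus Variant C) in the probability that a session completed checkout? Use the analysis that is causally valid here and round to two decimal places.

+0.05

The device type-specific comparison favours Variant C throughout, but the pooled figures favour Variant E. The question is whether to condition on device type.
The distribution of device type is itself part of what the variant does — it is an intermediate outcome. Holding it fixed would remove that part of the effect; the total effect is the pooled difference.
The causal difference is the pooled difference: 0.295 − 0.247 = +0.048.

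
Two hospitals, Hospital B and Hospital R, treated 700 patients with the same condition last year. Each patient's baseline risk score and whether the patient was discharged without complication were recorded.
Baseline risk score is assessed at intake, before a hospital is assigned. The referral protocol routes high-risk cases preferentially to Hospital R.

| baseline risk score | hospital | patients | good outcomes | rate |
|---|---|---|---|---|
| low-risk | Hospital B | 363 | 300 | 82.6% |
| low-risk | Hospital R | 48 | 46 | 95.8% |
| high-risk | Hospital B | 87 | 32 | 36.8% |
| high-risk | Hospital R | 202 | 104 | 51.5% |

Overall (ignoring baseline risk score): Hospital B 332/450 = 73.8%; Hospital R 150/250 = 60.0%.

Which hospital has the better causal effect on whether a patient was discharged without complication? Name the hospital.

Since baseline risk score is a pre-existing factor (not a product of the hospital) and it affects the outcome on its own, it is a confounder. The stratified rates, not the pooled rate, identify the causal effect.
Within each level — low-risk: 82.6% vs 95.8%; high-risk: 36.8% vs 51.5% — Hospital R is higher every time.

Hospital R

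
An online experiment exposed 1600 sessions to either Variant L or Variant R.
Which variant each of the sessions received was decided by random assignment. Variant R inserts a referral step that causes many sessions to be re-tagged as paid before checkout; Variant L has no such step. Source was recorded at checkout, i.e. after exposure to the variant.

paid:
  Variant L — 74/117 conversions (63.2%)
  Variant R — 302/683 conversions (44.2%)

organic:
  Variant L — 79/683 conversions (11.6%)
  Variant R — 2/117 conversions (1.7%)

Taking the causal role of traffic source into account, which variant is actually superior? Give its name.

The stratified and pooled comparisons disagree (Variant L wins within each traffic source; Variant R wins overall), so the answer turns on the causal role of traffic source.
The distribution of traffic source is itself part of what the variant does — it is an intermediate outcome. Holding it fixed would remove that part of the effect; the total effect is the pooled difference.
Pooled: Variant L 19.1% vs Variant R 38.0%; Variant R is higher overall.

Variant R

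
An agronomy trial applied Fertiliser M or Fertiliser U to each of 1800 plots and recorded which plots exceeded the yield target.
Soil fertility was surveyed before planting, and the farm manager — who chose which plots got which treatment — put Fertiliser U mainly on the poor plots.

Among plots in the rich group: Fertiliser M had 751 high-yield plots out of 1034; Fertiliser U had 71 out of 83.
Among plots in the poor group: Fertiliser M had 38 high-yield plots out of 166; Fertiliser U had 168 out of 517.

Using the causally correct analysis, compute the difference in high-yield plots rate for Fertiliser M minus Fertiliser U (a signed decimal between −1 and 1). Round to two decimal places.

The stratified and pooled comparisons disagree (Fertiliser U wins within each soil fertility; Fertiliser M wins overall), so the answer turns on the causal role of soil fertility.
Since soil fertility is a pre-existing factor (not a product of the fertiliser) and it affects the outcome on its own, it is a confounder. The stratified rates, not the pooled rate, identify the causal effect.
Adjusting over the population distribution of soil fertility: 0.621·(0.726−0.855) + 0.379·(0.229−0.325) = -0.117.

-0.12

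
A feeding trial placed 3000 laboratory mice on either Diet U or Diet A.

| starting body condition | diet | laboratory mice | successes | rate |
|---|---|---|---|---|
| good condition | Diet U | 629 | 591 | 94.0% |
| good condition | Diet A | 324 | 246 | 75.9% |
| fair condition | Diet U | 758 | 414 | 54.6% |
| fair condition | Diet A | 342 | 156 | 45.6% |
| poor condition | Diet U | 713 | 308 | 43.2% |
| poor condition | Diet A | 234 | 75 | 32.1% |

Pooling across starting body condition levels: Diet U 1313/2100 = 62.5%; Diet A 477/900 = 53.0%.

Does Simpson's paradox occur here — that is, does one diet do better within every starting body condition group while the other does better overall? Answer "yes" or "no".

Within each starting body condition level (good condition 94.0% vs 75.9%; fair condition 54.6% vs 45.6%; poor condition 43.2% vs 32.1%), Diet U has the higher rate every time. Pooled: 62.5% vs 53.0% — Diet U has the higher rate overall. They agree.

no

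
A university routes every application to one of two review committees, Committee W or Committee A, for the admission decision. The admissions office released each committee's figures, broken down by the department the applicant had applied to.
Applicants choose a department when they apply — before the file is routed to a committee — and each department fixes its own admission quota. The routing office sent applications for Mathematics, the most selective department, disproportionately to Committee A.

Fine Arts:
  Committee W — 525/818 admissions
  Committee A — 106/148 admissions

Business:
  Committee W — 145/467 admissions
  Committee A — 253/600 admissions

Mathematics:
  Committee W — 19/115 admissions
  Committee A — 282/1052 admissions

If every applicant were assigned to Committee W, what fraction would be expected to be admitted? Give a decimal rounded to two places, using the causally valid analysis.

The stratified and pooled comparisons disagree (Committee A wins within each department; Committee W wins overall), so the answer turns on the causal role of department.
Nothing the review committee does changes department; the imbalance is an allocation artefact. With department also predicting the outcome, the pooled figure is confounded, and the within-stratum comparison is the causal one.
Standardising Committee W to the population department mix: 0.302·525/818 + 0.333·145/467 + 0.365·19/115 = 0.358.

0.36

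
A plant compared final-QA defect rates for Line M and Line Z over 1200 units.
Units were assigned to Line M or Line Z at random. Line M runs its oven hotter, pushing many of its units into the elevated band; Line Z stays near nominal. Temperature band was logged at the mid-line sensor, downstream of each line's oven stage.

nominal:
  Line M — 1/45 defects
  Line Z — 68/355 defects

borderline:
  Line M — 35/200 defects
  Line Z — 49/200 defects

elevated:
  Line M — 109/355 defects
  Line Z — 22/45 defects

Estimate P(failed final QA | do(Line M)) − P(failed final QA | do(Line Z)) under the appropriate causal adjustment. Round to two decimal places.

The in-process temperature band-specific comparison favours Line M throughout, but the pooled figures favour Line Z. The question is whether to condition on in-process temperature band.
In-process temperature band is downstream of the line. One should not condition on a consequence of treatment, so the overall rates are the right comparison.
The causal difference is the pooled difference: 0.242 − 0.232 = +0.010.

+0.01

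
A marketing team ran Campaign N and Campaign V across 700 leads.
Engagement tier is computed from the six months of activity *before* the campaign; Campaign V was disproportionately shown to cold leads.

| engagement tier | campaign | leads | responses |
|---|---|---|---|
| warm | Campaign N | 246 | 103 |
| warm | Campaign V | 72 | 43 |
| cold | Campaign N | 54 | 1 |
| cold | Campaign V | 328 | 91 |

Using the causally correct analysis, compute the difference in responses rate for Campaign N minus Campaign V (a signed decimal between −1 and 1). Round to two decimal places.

-0.22

Engagement tier differs across campaigns for reasons unrelated to any effect of the campaign itself, and it separately predicts the outcome — a classic confounder. We must compare within engagement tier levels.
Adjusting over the population distribution of engagement tier: 0.454·(0.419−0.597) + 0.546·(0.019−0.277) = -0.222.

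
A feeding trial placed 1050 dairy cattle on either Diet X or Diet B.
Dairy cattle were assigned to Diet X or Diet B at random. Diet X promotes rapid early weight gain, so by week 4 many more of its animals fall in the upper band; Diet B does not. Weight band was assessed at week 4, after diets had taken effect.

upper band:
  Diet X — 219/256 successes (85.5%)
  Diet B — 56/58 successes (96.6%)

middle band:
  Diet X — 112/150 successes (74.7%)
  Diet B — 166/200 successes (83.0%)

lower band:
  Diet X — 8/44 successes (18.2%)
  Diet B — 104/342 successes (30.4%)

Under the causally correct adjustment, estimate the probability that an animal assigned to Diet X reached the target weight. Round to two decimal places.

0.75

The stratified and pooled comparisons disagree (Diet B wins within each week-4 weight band; Diet X wins overall), so the answer turns on the causal role of week-4 weight band.
Week-4 weight band is downstream of the diet. One should not condition on a consequence of treatment, so the overall rates are the right comparison.
So P(outcome | do(Diet X)) is just the pooled rate for Diet X: 339/450 = 0.753.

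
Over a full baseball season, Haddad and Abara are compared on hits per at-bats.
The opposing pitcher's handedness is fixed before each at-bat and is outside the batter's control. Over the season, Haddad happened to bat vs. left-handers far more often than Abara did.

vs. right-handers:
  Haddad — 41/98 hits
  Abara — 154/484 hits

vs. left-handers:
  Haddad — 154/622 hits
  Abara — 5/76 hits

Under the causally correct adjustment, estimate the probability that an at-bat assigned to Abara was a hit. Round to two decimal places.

Since pitcher handedness is a pre-existing factor (not a product of the player) and it affects the outcome on its own, it is a confounder. The stratified rates, not the pooled rate, identify the causal effect.
Standardising Abara to the population pitcher handedness mix: 0.455·154/484 + 0.545·5/76 = 0.181.

0.18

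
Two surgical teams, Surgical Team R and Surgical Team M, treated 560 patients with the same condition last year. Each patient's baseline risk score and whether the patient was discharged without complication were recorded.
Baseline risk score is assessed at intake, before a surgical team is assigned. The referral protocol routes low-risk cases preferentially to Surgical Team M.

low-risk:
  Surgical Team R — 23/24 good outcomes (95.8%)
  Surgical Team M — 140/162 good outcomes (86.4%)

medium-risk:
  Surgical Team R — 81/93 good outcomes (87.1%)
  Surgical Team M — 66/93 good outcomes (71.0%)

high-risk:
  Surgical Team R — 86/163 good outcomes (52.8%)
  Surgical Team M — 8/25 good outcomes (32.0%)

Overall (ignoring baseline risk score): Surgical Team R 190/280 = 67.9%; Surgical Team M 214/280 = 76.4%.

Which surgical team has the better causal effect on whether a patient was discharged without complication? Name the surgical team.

Surgical Team R

Baseline risk score differs across surgical teams for reasons unrelated to any effect of the surgical team itself, and it separately predicts the outcome — a classic confounder. We must compare within baseline risk score levels.
Within each level — low-risk: 95.8% vs 86.4%; medium-risk: 87.1% vs 71.0%; high-risk: 52.8% vs 32.0% — Surgical Team R is higher every time.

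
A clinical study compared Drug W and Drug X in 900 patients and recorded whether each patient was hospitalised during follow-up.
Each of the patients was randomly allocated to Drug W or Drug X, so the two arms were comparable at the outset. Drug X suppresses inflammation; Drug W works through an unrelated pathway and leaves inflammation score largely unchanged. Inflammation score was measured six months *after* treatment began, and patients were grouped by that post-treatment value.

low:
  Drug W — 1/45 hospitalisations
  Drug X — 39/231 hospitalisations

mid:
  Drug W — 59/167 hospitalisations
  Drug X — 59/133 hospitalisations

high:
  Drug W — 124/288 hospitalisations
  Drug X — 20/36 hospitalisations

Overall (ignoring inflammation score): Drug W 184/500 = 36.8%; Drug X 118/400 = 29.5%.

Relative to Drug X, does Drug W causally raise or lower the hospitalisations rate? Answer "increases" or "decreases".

The distribution of inflammation score is itself part of what the drug does — it is an intermediate outcome. Holding it fixed would remove that part of the effect; the total effect is the pooled difference.
Pooled: Drug W 36.8% vs Drug X 29.5%; Drug X is lower overall.

increases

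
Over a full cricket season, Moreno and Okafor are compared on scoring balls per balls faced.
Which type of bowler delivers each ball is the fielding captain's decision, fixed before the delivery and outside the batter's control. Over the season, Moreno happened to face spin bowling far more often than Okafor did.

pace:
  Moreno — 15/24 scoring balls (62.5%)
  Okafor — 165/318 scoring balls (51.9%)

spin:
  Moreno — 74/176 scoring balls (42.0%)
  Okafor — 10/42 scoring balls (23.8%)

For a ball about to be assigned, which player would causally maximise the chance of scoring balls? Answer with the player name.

Moreno

Moreno is higher inside every bowling type stratum but Okafor is higher in aggregate. Whether to stratify depends on how bowling type relates to the player.
Bowling type differs across players for reasons unrelated to any effect of the player itself, and it separately predicts the outcome — a classic confounder. We must compare within bowling type levels.
Within each level — pace: 62.5% vs 51.9%; spin: 42.0% vs 23.8% — Moreno is higher every time.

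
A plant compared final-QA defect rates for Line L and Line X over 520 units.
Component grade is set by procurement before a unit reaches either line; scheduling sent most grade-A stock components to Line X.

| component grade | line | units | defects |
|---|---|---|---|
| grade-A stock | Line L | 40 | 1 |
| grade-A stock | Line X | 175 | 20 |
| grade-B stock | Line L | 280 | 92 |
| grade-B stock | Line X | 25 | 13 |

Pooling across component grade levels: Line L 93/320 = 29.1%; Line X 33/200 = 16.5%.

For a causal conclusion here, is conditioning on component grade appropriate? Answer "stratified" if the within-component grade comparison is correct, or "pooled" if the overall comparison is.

Line L is lower inside every component grade stratum but Line X is lower in aggregate. Whether to stratify depends on how component grade relates to the line.
Here component grade is a common cause — it drives both which line a case falls under and the outcome. The crude comparison mixes populations; the stratum-specific rates are the causally relevant ones.
Within each level — grade-A stock: 2.5% vs 11.4%; grade-B stock: 32.9% vs 52.0% — Line L is lower every time.

stratified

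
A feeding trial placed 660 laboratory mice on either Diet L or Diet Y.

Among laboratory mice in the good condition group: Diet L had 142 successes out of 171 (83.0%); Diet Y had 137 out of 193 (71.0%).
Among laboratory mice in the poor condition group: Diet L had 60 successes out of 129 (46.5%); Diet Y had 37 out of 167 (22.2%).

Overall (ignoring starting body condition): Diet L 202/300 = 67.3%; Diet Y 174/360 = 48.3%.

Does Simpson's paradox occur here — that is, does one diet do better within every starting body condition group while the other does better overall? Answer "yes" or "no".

no

Within each starting body condition level (good condition 83.0% vs 71.0%; poor condition 46.5% vs 22.2%), Diet L has the higher rate every time. Pooled: 67.3% vs 48.3% — Diet L has the higher rate overall. They agree.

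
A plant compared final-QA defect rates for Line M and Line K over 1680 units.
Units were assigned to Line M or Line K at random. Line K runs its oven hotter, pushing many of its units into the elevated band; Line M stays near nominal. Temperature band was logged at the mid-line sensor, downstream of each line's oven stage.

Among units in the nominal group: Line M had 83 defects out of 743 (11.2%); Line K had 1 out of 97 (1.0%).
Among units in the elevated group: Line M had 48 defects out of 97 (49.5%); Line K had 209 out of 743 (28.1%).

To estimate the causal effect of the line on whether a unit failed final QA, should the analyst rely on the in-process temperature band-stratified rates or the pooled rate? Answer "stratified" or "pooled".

Line K is lower inside every in-process temperature band stratum but Line M is lower in aggregate. Whether to stratify depends on how in-process temperature band relates to the line.
In-process temperature band here is a post-treatment variable shaped by the line; conditioning on it would introduce bias rather than remove it. The overall comparison is the causal one.
Pooled: Line M 15.6% vs Line K 25.0%; Line M is lower overall.

pooled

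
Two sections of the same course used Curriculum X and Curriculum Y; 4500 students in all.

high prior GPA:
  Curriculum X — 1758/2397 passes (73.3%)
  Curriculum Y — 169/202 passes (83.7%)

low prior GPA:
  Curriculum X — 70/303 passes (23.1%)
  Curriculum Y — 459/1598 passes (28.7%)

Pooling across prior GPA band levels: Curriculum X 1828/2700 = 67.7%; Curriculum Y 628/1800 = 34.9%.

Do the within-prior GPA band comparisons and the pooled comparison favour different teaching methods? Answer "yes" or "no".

Within each prior GPA band level (high prior GPA 73.3% vs 83.7%; low prior GPA 23.1% vs 28.7%), Curriculum Y has the higher rate every time. Pooled: 67.7% vs 34.9% — Curriculum X has the higher rate overall. The two comparisons disagree.

yes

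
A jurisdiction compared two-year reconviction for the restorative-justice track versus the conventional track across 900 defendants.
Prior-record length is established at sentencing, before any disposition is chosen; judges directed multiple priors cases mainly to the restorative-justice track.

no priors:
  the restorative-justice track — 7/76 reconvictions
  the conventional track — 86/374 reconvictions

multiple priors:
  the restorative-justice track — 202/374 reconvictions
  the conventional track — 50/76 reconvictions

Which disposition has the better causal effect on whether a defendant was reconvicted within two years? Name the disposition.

the restorative-justice track

Within every prior-record length level the restorative-justice track has the lower rate, yet pooled the conventional track does — Simpson's reversal.
The imbalance in prior-record length arose from how defendants were allocated, not from anything the disposition did; and prior-record length independently affects the outcome. The pooled gap is confounded — condition on prior-record length.
Within each level — no priors: 9.2% vs 23.0%; multiple priors: 54.0% vs 65.8% — the restorative-justice track is lower every time.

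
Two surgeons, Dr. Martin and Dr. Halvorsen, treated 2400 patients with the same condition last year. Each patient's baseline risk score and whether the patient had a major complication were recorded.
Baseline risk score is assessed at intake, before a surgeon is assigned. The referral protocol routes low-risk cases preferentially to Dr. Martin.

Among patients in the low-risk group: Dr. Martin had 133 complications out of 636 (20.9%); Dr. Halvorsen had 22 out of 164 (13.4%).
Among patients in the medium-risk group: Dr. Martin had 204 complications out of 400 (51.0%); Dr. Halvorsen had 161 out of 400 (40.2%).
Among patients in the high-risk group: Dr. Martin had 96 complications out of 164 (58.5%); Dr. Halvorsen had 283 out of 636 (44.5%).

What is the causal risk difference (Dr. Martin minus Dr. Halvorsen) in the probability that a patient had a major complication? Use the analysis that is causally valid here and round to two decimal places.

Baseline risk score satisfies the back-door criterion: it is not a descendant of the surgeon, and it blocks the spurious path from surgeon to outcome. Adjusting for it (i.e., using the within-baseline risk score rates) gives the causal effect.
Adjusting over the population distribution of baseline risk score: 0.333·(0.209−0.134) + 0.333·(0.510−0.403) + 0.333·(0.585−0.445) = +0.108.

+0.11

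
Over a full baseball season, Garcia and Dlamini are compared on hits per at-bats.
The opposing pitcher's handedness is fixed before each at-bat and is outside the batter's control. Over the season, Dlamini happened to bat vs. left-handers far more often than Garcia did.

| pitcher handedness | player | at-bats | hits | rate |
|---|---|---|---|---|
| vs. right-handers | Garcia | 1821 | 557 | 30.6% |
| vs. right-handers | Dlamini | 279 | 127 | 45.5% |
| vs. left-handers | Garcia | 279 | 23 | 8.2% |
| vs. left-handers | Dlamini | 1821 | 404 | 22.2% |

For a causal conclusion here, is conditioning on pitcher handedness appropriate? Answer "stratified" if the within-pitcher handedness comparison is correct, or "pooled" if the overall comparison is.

stratified

Dlamini is higher inside every pitcher handedness stratum but Garcia is higher in aggregate. Whether to stratify depends on how pitcher handedness relates to the player.
Pitcher handedness differs across players for reasons unrelated to any effect of the player itself, and it separately predicts the outcome — a classic confounder. We must compare within pitcher handedness levels.
Within each level — vs. right-handers: 30.6% vs 45.5%; vs. left-handers: 8.2% vs 22.2% — Dlamini is higher every time.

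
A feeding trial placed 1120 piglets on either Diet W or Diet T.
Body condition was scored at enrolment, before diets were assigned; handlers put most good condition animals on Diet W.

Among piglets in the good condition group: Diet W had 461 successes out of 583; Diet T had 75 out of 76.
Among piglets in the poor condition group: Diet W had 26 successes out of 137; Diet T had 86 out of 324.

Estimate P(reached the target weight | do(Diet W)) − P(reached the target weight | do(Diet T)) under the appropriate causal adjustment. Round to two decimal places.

-0.15

Starting body condition satisfies the back-door criterion: it is not a descendant of the diet, and it blocks the spurious path from diet to outcome. Adjusting for it (i.e., using the within-starting body condition rates) gives the causal effect.
Adjusting over the population distribution of starting body condition: 0.588·(0.791−0.987) + 0.412·(0.190−0.265) = -0.147.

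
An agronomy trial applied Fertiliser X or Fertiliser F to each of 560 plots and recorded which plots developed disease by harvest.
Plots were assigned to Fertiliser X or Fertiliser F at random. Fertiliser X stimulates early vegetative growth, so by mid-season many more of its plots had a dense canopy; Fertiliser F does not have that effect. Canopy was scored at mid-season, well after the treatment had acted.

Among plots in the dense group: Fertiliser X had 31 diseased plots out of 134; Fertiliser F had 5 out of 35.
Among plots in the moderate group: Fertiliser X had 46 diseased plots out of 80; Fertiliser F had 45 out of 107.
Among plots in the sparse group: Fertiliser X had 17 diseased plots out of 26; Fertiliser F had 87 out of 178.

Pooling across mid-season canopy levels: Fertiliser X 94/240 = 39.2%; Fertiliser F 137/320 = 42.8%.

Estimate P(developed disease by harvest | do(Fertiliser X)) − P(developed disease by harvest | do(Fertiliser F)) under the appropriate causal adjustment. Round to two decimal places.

-0.04

The mid-season canopy-specific comparison favours Fertiliser F throughout, but the pooled figures favour Fertiliser X. The question is whether to condition on mid-season canopy.
Stratifying would compare fertilisers among plots the fertilisers themselves sorted into mid-season canopy groups — a form of selection on an intermediate. The unconditioned pooled rates give the total causal effect.
The causal difference is the pooled difference: 0.392 − 0.428 = -0.036.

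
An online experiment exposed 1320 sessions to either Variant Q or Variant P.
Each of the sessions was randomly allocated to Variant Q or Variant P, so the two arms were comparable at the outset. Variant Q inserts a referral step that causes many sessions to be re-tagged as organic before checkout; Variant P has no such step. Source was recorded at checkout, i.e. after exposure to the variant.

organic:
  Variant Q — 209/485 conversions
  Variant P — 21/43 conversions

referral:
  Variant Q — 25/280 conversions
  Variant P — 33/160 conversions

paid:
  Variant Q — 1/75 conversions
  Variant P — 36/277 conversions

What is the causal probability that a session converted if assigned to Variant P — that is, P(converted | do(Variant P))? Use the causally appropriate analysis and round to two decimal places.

The traffic source-specific comparison favours Variant P throughout, but the pooled figures favour Variant Q. The question is whether to condition on traffic source.
Traffic source lies on the pathway variant → traffic source → outcome, so adjusting for it blocks the indirect effect. For the total causal effect of variant, use the unadjusted pooled rates.
So P(outcome | do(Variant P)) is just the pooled rate for Variant P: 90/480 = 0.188.

0.19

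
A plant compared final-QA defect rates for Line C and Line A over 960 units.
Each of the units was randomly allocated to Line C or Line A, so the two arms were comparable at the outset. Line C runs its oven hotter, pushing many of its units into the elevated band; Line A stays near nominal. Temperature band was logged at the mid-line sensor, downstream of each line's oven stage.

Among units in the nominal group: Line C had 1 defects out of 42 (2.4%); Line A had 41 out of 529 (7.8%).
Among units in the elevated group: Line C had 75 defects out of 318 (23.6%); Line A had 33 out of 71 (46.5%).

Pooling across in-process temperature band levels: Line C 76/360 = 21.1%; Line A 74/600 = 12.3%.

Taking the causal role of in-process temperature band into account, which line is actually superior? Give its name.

Line A

Stratifying would compare lines among units the lines themselves sorted into in-process temperature band groups — a form of selection on an intermediate. The unconditioned pooled rates give the total causal effect.
Pooled: Line C 21.1% vs Line A 12.3%; Line A is lower overall.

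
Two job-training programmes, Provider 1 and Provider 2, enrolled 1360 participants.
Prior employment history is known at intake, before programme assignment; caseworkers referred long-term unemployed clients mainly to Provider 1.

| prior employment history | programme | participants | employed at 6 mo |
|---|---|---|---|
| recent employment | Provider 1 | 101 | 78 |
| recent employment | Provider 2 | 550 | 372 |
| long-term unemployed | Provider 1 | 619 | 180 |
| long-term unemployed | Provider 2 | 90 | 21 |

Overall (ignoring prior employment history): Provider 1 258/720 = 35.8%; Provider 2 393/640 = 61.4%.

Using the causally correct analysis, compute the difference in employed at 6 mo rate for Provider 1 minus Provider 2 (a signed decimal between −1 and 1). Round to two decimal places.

Since prior employment history is a pre-existing factor (not a product of the programme) and it affects the outcome on its own, it is a confounder. The stratified rates, not the pooled rate, identify the causal effect.
Adjusting over the population distribution of prior employment history: 0.479·(0.772−0.676) + 0.521·(0.291−0.233) = +0.076.

+0.08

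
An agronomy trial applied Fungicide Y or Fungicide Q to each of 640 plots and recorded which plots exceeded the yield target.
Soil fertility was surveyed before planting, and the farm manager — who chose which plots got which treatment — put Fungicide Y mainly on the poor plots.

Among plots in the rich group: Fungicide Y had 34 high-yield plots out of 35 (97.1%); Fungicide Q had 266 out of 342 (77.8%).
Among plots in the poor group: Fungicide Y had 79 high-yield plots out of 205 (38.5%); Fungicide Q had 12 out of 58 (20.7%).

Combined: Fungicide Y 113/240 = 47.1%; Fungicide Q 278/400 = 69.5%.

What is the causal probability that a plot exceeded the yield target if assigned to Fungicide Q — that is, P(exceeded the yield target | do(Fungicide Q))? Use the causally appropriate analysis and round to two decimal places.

0.54

The soil fertility-specific comparison favours Fungicide Y throughout, but the pooled figures favour Fungicide Q. The question is whether to condition on soil fertility.
Soil fertility differs across fungicides for reasons unrelated to any effect of the fungicide itself, and it separately predicts the outcome — a classic confounder. We must compare within soil fertility levels.
Standardising Fungicide Q to the population soil fertility mix: 0.589·266/342 + 0.411·12/58 = 0.543.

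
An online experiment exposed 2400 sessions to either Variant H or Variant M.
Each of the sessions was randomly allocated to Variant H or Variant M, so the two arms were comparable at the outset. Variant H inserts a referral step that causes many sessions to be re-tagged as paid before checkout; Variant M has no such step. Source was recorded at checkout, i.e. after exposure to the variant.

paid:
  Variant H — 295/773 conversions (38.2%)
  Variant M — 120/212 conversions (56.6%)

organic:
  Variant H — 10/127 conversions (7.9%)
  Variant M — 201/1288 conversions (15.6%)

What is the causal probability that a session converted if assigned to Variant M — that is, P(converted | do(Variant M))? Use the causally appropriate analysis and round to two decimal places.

The traffic source-specific comparison favours Variant M throughout, but the pooled figures favour Variant H. The question is whether to condition on traffic source.
Traffic source here is a post-treatment variable shaped by the variant; conditioning on it would introduce bias rather than remove it. The overall comparison is the causal one.
So P(outcome | do(Variant M)) is just the pooled rate for Variant M: 321/1500 = 0.214.

0.21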